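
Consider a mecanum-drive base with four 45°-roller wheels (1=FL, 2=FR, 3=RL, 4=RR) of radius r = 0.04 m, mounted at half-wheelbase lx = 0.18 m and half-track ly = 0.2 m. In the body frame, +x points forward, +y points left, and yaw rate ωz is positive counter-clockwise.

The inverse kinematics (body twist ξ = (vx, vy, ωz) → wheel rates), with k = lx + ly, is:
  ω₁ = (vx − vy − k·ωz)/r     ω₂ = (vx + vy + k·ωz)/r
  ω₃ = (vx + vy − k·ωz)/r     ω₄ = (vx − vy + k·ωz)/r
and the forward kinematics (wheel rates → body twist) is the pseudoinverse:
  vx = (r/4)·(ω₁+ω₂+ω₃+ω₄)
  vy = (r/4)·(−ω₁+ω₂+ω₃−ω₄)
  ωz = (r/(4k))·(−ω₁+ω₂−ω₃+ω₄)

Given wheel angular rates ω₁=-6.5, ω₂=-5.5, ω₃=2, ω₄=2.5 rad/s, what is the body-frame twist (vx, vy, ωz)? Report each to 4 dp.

(-0.0750, 0.0050, 0.0395)

k = lx + ly = 0.18 + 0.2 = 0.3800
ω₁+ω₂+ω₃+ω₄ = -7.5000  →  vx = (0.04/4)·-7.5000 = -0.0750
−ω₁+ω₂+ω₃−ω₄ = 0.5000  →  vy = (0.04/4)·0.5000 = 0.0050
−ω₁+ω₂−ω₃+ω₄ = 1.5000  →  ωz = (0.04/1.5200)·1.5000 = 0.0395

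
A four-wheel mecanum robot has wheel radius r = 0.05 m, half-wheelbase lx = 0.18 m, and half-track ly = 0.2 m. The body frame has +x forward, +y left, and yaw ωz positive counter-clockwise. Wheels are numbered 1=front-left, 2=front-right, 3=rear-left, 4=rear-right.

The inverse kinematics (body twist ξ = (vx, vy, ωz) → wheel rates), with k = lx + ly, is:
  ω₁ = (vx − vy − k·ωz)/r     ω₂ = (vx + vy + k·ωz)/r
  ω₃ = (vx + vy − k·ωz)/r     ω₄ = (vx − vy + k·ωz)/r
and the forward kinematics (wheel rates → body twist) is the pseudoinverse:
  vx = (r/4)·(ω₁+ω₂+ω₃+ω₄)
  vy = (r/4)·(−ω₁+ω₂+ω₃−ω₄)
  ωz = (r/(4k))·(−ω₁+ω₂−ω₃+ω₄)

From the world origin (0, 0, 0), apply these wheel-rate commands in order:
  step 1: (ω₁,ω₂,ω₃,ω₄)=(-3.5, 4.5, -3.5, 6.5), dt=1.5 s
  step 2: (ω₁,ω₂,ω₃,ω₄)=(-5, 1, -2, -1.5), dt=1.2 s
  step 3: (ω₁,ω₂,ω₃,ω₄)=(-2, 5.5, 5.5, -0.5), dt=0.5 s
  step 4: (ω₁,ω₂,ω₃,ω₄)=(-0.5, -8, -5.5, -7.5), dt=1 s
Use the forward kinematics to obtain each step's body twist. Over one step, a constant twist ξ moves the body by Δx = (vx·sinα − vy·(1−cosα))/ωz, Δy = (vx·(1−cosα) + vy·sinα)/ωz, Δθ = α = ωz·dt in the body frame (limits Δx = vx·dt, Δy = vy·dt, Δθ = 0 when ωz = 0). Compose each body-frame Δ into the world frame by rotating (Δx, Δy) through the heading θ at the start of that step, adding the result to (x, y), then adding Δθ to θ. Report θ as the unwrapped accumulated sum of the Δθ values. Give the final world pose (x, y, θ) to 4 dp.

step 1: ξ=(vx,vy,ωz)=(0.0500, -0.0250, 0.5921), dt=1.5 → body Δ=(0.0811, -0.0016, 0.8882) → world pose (0.0811, -0.0016, 0.8882)
step 2: ξ=(vx,vy,ωz)=(-0.0938, 0.0688, 0.2138), dt=1.2 → body Δ=(-0.1218, 0.0672, 0.2566) → world pose (-0.0479, -0.0537, 1.1447)
step 3: ξ=(vx,vy,ωz)=(0.1063, 0.1688, 0.0493), dt=0.5 → body Δ=(0.0521, 0.0850, 0.0247) → world pose (-0.1038, 0.0289, 1.1694)
step 4: ξ=(vx,vy,ωz)=(-0.2687, -0.0688, -0.3125), dt=1.0 → body Δ=(-0.2751, -0.0260, -0.3125) → world pose (-0.1873, -0.2345, 0.8569)

(-0.1873, -0.2345, 0.8569)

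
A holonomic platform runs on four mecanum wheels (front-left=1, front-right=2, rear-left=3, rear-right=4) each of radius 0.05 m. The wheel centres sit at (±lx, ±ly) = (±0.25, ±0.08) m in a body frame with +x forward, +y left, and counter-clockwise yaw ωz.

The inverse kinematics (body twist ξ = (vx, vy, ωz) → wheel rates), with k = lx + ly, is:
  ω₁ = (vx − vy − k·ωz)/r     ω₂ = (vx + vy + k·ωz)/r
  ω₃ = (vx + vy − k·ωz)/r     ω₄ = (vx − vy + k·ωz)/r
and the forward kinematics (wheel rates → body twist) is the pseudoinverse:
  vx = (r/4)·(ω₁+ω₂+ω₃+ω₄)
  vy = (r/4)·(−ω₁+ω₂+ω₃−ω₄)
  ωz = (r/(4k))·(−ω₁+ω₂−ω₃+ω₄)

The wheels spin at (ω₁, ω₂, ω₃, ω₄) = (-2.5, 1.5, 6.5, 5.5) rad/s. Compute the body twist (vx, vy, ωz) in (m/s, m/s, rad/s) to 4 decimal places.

k = lx + ly = 0.25 + 0.08 = 0.3300
ω₁+ω₂+ω₃+ω₄ = 11.0000  →  vx = (0.05/4)·11.0000 = 0.1375
−ω₁+ω₂+ω₃−ω₄ = 5.0000  →  vy = (0.05/4)·5.0000 = 0.0625
−ω₁+ω₂−ω₃+ω₄ = 3.0000  →  ωz = (0.05/1.3200)·3.0000 = 0.1136

(0.1375, 0.0625, 0.1136)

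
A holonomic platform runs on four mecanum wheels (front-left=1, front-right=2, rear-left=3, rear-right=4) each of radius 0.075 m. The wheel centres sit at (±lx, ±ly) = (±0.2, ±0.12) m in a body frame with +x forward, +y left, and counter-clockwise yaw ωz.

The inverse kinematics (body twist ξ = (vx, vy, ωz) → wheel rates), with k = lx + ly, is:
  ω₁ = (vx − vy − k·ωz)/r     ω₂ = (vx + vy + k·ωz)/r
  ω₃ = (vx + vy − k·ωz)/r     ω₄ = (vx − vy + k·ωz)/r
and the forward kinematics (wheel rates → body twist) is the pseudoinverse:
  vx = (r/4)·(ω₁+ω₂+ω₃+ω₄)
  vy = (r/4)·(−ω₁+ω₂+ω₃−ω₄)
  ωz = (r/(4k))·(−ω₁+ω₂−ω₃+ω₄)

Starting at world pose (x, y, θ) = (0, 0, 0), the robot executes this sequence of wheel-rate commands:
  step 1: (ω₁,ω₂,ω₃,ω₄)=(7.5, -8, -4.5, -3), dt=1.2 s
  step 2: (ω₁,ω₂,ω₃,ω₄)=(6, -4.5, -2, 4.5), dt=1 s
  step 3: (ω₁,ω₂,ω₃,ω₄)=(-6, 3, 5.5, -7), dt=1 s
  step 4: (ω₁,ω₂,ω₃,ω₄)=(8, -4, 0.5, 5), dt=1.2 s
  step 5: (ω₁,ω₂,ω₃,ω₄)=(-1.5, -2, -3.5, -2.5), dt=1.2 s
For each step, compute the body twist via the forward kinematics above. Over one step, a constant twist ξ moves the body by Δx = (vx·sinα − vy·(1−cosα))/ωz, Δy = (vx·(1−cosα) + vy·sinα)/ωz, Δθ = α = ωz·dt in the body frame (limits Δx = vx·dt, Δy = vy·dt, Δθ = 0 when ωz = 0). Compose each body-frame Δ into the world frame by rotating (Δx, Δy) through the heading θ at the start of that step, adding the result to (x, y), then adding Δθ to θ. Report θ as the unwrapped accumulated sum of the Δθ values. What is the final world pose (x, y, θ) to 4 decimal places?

(-0.5513, -0.2269, -1.9160)

step 1: ξ=(vx,vy,ωz)=(-0.1500, -0.3187, -0.8203), dt=1.2 → body Δ=(-0.3258, -0.2420, -0.9844) → world pose (-0.3258, -0.2420, -0.9844)
step 2: ξ=(vx,vy,ωz)=(0.0750, -0.3187, -0.2344), dt=1.0 → body Δ=(0.0371, -0.3246, -0.2344) → world pose (-0.5757, -0.4525, -1.2188)
step 3: ξ=(vx,vy,ωz)=(-0.0844, 0.4031, -0.2051), dt=1.0 → body Δ=(-0.0426, 0.4089, -0.2051) → world pose (-0.2065, -0.2715, -1.4238)
step 4: ξ=(vx,vy,ωz)=(0.1781, -0.3094, -0.4395), dt=1.2 → body Δ=(0.1083, -0.4093, -0.5273) → world pose (-0.5956, -0.4387, -1.9512)
step 5: ξ=(vx,vy,ωz)=(-0.1781, -0.0281, 0.0293), dt=1.2 → body Δ=(-0.2131, -0.0375, 0.0352) → world pose (-0.5513, -0.2269, -1.9160)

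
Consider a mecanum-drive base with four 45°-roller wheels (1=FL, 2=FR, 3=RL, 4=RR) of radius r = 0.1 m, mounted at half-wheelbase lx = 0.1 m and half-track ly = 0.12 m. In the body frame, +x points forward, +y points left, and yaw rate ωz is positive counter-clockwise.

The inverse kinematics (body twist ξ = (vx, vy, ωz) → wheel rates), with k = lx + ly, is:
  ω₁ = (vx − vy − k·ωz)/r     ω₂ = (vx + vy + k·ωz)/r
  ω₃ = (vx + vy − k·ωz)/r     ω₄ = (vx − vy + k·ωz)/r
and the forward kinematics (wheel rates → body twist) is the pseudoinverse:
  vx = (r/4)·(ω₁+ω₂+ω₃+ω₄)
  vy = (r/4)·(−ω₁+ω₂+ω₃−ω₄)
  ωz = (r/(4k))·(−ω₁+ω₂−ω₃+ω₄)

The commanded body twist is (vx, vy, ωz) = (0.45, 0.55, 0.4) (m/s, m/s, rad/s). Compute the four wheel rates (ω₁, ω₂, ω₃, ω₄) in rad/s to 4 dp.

(-1.8800, 10.8800, 9.1200, -0.1200)

k = lx + ly = 0.1 + 0.12 = 0.2200;  k·ωz = 0.2200·0.4 = 0.0880
ω₁ (FL) = (vx − vy − k·ωz)/r = -0.1880/0.1 = -1.8800
ω₂ (FR) = (vx + vy + k·ωz)/r = 1.0880/0.1 = 10.8800
ω₃ (RL) = (vx + vy − k·ωz)/r = 0.9120/0.1 = 9.1200
ω₄ (RR) = (vx − vy + k·ωz)/r = -0.0120/0.1 = -0.1200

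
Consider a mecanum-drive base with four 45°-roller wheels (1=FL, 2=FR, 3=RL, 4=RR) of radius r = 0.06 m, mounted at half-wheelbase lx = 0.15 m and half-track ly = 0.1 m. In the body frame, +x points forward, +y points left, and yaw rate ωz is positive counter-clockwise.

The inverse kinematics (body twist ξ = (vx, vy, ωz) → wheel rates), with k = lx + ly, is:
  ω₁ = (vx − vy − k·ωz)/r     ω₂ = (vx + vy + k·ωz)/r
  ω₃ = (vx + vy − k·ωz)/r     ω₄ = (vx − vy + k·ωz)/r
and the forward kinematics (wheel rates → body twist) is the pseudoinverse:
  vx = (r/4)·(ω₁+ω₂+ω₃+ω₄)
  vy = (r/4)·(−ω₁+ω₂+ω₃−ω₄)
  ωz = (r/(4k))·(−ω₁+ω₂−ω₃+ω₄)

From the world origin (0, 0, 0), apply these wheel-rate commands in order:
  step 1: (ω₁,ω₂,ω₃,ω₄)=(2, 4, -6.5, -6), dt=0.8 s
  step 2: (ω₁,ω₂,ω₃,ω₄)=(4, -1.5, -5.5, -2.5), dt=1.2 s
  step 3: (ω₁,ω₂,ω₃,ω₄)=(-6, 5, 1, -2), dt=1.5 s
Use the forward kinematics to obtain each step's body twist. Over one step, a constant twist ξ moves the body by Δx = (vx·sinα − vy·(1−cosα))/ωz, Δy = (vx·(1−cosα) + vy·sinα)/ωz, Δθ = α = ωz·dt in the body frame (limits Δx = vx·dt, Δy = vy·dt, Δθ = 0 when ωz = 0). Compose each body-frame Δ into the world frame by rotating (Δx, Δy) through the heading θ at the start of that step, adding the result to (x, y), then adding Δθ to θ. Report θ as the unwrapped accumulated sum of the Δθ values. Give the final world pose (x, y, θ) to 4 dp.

step 1: ξ=(vx,vy,ωz)=(-0.0975, 0.0225, 0.1500), dt=0.8 → body Δ=(-0.0789, 0.0133, 0.1200) → world pose (-0.0789, 0.0133, 0.1200)
step 2: ξ=(vx,vy,ωz)=(-0.0825, -0.1275, -0.1500), dt=1.2 → body Δ=(-0.1122, -0.1433, -0.1800) → world pose (-0.1731, -0.1424, -0.0600)
step 3: ξ=(vx,vy,ωz)=(-0.0300, 0.2100, 0.4800), dt=1.5 → body Δ=(-0.1498, 0.2730, 0.7200) → world pose (-0.3063, 0.1391, 0.6600)

(-0.3063, 0.1391, 0.6600)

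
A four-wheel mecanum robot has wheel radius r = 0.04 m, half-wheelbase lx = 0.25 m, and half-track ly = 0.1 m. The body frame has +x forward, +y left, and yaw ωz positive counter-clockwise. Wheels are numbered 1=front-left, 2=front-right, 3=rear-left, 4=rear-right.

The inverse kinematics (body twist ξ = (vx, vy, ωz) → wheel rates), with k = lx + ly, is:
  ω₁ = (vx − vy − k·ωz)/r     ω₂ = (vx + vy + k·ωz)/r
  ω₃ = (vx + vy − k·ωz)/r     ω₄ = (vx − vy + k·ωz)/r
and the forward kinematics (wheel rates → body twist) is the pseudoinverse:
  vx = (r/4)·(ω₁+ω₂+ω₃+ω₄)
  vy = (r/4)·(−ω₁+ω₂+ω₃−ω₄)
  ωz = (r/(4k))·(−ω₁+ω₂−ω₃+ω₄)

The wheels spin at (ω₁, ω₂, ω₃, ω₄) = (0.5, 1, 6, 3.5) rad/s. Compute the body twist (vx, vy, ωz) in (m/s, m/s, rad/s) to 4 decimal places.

k = lx + ly = 0.25 + 0.1 = 0.3500
ω₁+ω₂+ω₃+ω₄ = 11.0000  →  vx = (0.04/4)·11.0000 = 0.1100
−ω₁+ω₂+ω₃−ω₄ = 3.0000  →  vy = (0.04/4)·3.0000 = 0.0300
−ω₁+ω₂−ω₃+ω₄ = -2.0000  →  ωz = (0.04/1.4000)·-2.0000 = -0.0571

(0.1100, 0.0300, -0.0571)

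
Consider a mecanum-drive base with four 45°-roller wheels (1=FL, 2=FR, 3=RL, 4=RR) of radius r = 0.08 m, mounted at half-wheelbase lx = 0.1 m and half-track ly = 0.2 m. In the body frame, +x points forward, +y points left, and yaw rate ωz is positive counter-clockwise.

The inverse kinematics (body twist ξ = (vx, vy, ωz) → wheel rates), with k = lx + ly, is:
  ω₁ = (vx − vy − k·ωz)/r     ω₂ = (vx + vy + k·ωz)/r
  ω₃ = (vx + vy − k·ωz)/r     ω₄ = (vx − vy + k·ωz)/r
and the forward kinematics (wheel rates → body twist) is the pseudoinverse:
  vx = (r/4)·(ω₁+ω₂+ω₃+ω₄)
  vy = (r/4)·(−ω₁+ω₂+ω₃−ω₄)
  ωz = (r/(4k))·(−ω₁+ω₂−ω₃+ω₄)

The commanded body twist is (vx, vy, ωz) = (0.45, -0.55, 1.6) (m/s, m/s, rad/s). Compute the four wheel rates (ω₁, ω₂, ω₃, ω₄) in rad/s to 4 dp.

(6.5000, 4.7500, -7.2500, 18.5000)

k = lx + ly = 0.1 + 0.2 = 0.3000;  k·ωz = 0.3000·1.6 = 0.4800
ω₁ (FL) = (vx − vy − k·ωz)/r = 0.5200/0.08 = 6.5000
ω₂ (FR) = (vx + vy + k·ωz)/r = 0.3800/0.08 = 4.7500
ω₃ (RL) = (vx + vy − k·ωz)/r = -0.5800/0.08 = -7.2500
ω₄ (RR) = (vx − vy + k·ωz)/r = 1.4800/0.08 = 18.5000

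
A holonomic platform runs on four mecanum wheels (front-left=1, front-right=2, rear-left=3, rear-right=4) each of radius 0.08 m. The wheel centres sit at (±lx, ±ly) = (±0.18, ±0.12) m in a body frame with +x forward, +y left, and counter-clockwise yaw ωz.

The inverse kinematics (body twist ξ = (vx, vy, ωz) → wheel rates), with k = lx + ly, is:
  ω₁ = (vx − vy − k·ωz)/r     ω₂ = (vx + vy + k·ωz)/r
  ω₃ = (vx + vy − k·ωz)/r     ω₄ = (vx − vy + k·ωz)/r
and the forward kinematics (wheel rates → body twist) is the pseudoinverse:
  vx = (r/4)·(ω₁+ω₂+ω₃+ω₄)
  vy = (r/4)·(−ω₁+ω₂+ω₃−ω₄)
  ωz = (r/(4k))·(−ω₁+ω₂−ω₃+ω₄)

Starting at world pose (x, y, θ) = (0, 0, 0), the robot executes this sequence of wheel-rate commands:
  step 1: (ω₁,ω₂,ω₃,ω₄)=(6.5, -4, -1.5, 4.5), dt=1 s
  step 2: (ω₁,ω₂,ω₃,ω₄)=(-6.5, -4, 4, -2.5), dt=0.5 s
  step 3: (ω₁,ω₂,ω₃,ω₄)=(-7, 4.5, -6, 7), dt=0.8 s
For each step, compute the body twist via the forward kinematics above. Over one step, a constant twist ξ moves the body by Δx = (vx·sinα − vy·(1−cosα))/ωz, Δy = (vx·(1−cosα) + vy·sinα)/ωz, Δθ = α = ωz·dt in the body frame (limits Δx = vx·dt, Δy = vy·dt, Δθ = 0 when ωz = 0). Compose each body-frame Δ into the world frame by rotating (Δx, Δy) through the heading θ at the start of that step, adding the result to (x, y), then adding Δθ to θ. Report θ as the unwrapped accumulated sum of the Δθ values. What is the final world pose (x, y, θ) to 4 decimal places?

(-0.0094, -0.2519, 0.8733)

step 1: ξ=(vx,vy,ωz)=(0.1100, -0.3300, -0.3000), dt=1.0 → body Δ=(0.0592, -0.3414, -0.3000) → world pose (0.0592, -0.3414, -0.3000)
step 2: ξ=(vx,vy,ωz)=(-0.1800, 0.1800, -0.2667), dt=0.5 → body Δ=(-0.0837, 0.0957, -0.1333) → world pose (0.0075, -0.2253, -0.4333)
step 3: ξ=(vx,vy,ωz)=(-0.0300, -0.0300, 1.6333), dt=0.8 → body Δ=(-0.0042, -0.0313, 1.3067) → world pose (-0.0094, -0.2519, 0.8733)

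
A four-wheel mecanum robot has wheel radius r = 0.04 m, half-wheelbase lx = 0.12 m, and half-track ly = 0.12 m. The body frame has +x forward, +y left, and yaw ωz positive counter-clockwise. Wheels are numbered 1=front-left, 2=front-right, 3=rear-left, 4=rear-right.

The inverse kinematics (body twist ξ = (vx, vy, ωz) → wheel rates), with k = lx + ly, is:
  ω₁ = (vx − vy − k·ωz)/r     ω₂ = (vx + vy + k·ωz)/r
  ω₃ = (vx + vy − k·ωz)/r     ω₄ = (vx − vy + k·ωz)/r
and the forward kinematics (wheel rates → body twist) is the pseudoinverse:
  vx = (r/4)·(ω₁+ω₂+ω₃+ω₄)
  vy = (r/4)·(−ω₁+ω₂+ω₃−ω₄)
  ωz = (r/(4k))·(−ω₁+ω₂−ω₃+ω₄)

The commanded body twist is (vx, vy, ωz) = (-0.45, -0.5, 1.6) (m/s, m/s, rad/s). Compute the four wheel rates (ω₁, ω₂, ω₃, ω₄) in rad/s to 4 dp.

(-8.3500, -14.1500, -33.3500, 10.8500)

k = lx + ly = 0.12 + 0.12 = 0.2400;  k·ωz = 0.2400·1.6 = 0.3840
ω₁ (FL) = (vx − vy − k·ωz)/r = -0.3340/0.04 = -8.3500
ω₂ (FR) = (vx + vy + k·ωz)/r = -0.5660/0.04 = -14.1500
ω₃ (RL) = (vx + vy − k·ωz)/r = -1.3340/0.04 = -33.3500
ω₄ (RR) = (vx − vy + k·ωz)/r = 0.4340/0.04 = 10.8500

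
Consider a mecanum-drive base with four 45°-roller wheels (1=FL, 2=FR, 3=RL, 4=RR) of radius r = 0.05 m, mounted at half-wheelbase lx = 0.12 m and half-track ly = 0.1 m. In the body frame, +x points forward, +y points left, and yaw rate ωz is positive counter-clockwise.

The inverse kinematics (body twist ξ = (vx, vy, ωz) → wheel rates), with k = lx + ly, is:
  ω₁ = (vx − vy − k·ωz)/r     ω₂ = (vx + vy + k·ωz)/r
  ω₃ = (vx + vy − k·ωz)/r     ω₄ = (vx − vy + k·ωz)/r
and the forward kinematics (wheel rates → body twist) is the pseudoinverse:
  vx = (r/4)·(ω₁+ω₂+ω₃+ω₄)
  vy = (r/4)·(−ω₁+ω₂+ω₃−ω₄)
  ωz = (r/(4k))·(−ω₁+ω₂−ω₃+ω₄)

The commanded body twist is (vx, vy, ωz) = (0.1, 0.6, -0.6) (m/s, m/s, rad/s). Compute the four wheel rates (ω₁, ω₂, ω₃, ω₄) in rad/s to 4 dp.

k = lx + ly = 0.12 + 0.1 = 0.2200;  k·ωz = 0.2200·-0.6 = -0.1320
ω₁ (FL) = (vx − vy − k·ωz)/r = -0.3680/0.05 = -7.3600
ω₂ (FR) = (vx + vy + k·ωz)/r = 0.5680/0.05 = 11.3600
ω₃ (RL) = (vx + vy − k·ωz)/r = 0.8320/0.05 = 16.6400
ω₄ (RR) = (vx − vy + k·ωz)/r = -0.6320/0.05 = -12.6400

(-7.3600, 11.3600, 16.6400, -12.6400)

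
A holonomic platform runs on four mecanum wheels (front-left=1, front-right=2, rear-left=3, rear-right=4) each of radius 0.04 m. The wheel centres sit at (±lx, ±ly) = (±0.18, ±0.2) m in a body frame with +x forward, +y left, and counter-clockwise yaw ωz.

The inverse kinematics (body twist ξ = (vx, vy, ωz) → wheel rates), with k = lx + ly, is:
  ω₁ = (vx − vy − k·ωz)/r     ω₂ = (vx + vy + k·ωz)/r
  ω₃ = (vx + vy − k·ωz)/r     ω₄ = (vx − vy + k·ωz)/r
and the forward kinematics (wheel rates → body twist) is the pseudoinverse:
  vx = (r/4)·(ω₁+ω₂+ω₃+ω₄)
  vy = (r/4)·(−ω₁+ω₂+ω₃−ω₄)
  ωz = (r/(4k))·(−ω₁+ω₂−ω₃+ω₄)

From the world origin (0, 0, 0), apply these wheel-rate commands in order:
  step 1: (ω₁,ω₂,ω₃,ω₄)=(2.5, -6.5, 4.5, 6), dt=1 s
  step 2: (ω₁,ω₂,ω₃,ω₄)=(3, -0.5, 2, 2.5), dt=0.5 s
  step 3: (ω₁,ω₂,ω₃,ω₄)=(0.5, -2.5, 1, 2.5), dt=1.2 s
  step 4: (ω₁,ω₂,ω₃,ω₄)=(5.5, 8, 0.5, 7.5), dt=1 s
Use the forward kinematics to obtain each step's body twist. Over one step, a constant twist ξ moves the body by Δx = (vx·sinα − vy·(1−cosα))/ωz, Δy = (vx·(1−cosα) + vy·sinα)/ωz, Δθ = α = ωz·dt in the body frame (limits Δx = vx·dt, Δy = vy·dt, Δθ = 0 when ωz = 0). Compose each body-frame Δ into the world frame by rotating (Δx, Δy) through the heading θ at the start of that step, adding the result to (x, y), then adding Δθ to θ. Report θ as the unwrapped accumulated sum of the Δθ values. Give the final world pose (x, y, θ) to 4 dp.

step 1: ξ=(vx,vy,ωz)=(0.0650, -0.1050, -0.1974), dt=1.0 → body Δ=(0.0543, -0.1107, -0.1974) → world pose (0.0543, -0.1107, -0.1974)
step 2: ξ=(vx,vy,ωz)=(0.0700, -0.0400, -0.0789), dt=0.5 → body Δ=(0.0346, -0.0207, -0.0395) → world pose (0.0841, -0.1378, -0.2368)
step 3: ξ=(vx,vy,ωz)=(0.0150, -0.0450, -0.0395), dt=1.2 → body Δ=(0.0167, -0.0544, -0.0474) → world pose (0.0876, -0.1946, -0.2842)
step 4: ξ=(vx,vy,ωz)=(0.2150, -0.0450, 0.2500), dt=1.0 → body Δ=(0.2184, -0.0178, 0.2500) → world pose (0.2922, -0.2729, -0.0342)

(0.2922, -0.2729, -0.0342)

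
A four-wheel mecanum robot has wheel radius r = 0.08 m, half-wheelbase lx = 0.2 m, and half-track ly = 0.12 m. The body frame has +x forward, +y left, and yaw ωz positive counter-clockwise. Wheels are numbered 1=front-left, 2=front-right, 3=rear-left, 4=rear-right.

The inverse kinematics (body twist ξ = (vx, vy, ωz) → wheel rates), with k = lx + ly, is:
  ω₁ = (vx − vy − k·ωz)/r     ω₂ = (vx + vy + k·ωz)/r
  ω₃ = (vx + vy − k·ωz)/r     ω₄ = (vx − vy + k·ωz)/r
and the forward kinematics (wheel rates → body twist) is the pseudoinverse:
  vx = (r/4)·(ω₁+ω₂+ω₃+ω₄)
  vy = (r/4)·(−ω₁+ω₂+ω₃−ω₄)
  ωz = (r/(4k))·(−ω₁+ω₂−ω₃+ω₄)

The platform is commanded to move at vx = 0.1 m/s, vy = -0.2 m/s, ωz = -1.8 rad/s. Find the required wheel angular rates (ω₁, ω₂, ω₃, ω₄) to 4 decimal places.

(10.9500, -8.4500, 5.9500, -3.4500)

k = lx + ly = 0.2 + 0.12 = 0.3200;  k·ωz = 0.3200·-1.8 = -0.5760
ω₁ (FL) = (vx − vy − k·ωz)/r = 0.8760/0.08 = 10.9500
ω₂ (FR) = (vx + vy + k·ωz)/r = -0.6760/0.08 = -8.4500
ω₃ (RL) = (vx + vy − k·ωz)/r = 0.4760/0.08 = 5.9500
ω₄ (RR) = (vx − vy + k·ωz)/r = -0.2760/0.08 = -3.4500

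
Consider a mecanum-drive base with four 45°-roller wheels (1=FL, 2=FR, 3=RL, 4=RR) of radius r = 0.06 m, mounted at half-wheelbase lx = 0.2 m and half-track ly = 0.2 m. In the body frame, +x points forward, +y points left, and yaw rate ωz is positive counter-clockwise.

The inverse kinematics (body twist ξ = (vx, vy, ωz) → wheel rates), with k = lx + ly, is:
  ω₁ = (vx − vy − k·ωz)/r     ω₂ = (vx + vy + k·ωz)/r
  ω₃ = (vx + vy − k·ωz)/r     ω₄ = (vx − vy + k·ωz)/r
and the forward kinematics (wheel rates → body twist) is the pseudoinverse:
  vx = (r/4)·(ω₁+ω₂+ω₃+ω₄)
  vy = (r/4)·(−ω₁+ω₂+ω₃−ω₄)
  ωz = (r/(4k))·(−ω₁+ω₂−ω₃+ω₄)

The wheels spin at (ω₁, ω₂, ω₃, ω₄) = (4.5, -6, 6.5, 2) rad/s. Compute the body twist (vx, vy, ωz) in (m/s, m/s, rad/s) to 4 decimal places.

k = lx + ly = 0.2 + 0.2 = 0.4000
ω₁+ω₂+ω₃+ω₄ = 7.0000  →  vx = (0.06/4)·7.0000 = 0.1050
−ω₁+ω₂+ω₃−ω₄ = -6.0000  →  vy = (0.06/4)·-6.0000 = -0.0900
−ω₁+ω₂−ω₃+ω₄ = -15.0000  →  ωz = (0.06/1.6000)·-15.0000 = -0.5625

(0.1050, -0.0900, -0.5625)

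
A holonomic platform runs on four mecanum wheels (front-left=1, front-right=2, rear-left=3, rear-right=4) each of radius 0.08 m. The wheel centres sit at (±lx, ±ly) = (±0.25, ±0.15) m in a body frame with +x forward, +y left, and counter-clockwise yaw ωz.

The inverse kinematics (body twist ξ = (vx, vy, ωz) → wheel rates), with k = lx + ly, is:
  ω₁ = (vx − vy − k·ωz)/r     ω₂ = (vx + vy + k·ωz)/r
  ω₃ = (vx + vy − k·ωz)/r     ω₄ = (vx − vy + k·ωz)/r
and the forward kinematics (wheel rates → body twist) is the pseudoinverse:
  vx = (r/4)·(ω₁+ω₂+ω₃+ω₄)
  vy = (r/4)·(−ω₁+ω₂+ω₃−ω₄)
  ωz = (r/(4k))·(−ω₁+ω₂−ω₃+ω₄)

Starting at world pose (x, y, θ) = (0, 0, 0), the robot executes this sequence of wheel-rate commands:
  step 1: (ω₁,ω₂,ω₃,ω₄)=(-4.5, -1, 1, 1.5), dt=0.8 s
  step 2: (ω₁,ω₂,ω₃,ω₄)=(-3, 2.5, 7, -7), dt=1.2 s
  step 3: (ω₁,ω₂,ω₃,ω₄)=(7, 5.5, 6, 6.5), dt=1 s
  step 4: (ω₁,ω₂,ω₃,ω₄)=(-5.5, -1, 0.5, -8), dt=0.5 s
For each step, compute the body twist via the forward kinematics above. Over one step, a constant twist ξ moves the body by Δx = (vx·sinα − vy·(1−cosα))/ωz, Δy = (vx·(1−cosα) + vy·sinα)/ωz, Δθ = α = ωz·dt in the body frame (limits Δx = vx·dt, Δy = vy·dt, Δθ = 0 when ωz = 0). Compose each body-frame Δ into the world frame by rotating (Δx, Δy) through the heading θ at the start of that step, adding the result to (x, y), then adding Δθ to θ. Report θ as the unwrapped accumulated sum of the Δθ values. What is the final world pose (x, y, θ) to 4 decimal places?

(0.3615, 0.4635, -0.5000)

step 1: ξ=(vx,vy,ωz)=(-0.0600, 0.0600, 0.2000), dt=0.8 → body Δ=(-0.0516, 0.0440, 0.1600) → world pose (-0.0516, 0.0440, 0.1600)
step 2: ξ=(vx,vy,ωz)=(-0.0100, 0.3900, -0.4250), dt=1.2 → body Δ=(0.1053, 0.4510, -0.5100) → world pose (-0.0195, 0.5059, -0.3500)
step 3: ξ=(vx,vy,ωz)=(0.5000, -0.0400, -0.0500), dt=1.0 → body Δ=(0.4988, -0.0525, -0.0500) → world pose (0.4310, 0.2856, -0.4000)
step 4: ξ=(vx,vy,ωz)=(-0.2800, 0.2600, -0.2000), dt=0.5 → body Δ=(-0.1333, 0.1368, -0.1000) → world pose (0.3615, 0.4635, -0.5000)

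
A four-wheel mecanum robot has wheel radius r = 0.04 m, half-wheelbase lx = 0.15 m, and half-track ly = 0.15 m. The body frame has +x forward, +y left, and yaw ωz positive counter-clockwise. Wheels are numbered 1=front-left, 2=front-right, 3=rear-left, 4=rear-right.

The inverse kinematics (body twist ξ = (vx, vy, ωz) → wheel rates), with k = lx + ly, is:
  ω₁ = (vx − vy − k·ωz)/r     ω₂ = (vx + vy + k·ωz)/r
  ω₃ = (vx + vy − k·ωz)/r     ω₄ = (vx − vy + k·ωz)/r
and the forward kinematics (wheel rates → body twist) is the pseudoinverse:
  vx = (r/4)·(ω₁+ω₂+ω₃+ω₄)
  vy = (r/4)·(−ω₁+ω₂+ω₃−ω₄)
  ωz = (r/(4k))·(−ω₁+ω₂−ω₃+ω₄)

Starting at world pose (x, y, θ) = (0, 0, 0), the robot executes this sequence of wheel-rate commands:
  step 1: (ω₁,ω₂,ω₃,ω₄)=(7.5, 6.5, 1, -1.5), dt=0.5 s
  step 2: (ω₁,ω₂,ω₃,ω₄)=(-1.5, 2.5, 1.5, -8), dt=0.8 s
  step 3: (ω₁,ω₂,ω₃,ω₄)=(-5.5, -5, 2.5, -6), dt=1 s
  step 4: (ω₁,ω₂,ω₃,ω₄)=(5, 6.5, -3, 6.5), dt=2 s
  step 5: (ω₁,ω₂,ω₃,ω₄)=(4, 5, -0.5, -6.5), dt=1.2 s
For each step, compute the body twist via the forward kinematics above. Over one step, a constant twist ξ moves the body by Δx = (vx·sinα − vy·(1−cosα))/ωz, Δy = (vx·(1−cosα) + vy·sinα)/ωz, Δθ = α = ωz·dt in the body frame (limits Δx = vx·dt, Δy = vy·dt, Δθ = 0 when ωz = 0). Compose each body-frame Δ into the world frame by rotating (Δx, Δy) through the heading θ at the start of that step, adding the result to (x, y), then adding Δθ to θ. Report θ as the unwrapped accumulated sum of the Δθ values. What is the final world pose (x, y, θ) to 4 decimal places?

step 1: ξ=(vx,vy,ωz)=(0.1350, 0.0150, -0.1167), dt=0.5 → body Δ=(0.0677, 0.0055, -0.0583) → world pose (0.0677, 0.0055, -0.0583)
step 2: ξ=(vx,vy,ωz)=(-0.0550, 0.1350, -0.1833), dt=0.8 → body Δ=(-0.0359, 0.1108, -0.1467) → world pose (0.0383, 0.1183, -0.2050)
step 3: ξ=(vx,vy,ωz)=(-0.1400, 0.0900, -0.2667), dt=1.0 → body Δ=(-0.1264, 0.1075, -0.2667) → world pose (-0.0636, 0.2492, -0.4717)
step 4: ξ=(vx,vy,ωz)=(0.1500, -0.0800, 0.3667), dt=2.0 → body Δ=(0.3299, -0.0409, 0.7333) → world pose (0.2117, 0.0629, 0.2617)
step 5: ξ=(vx,vy,ωz)=(0.0200, 0.0700, -0.1667), dt=1.2 → body Δ=(0.0322, 0.0810, -0.2000) → world pose (0.2218, 0.1495, 0.0617)

(0.2218, 0.1495, 0.0617)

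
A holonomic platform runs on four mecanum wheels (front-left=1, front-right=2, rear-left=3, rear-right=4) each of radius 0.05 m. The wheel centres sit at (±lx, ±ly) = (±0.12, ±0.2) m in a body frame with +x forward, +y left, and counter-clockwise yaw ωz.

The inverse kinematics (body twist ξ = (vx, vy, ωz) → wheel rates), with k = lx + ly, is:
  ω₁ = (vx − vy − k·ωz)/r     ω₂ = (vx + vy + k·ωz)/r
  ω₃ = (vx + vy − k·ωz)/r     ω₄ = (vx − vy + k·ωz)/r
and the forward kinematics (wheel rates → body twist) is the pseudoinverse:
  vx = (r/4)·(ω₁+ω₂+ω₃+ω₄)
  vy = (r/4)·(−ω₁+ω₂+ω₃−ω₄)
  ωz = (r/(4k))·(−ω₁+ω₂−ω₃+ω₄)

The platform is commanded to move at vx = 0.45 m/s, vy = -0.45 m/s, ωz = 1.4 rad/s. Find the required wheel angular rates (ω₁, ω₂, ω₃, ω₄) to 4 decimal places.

k = lx + ly = 0.12 + 0.2 = 0.3200;  k·ωz = 0.3200·1.4 = 0.4480
ω₁ (FL) = (vx − vy − k·ωz)/r = 0.4520/0.05 = 9.0400
ω₂ (FR) = (vx + vy + k·ωz)/r = 0.4480/0.05 = 8.9600
ω₃ (RL) = (vx + vy − k·ωz)/r = -0.4480/0.05 = -8.9600
ω₄ (RR) = (vx − vy + k·ωz)/r = 1.3480/0.05 = 26.9600

(9.0400, 8.9600, -8.9600, 26.9600)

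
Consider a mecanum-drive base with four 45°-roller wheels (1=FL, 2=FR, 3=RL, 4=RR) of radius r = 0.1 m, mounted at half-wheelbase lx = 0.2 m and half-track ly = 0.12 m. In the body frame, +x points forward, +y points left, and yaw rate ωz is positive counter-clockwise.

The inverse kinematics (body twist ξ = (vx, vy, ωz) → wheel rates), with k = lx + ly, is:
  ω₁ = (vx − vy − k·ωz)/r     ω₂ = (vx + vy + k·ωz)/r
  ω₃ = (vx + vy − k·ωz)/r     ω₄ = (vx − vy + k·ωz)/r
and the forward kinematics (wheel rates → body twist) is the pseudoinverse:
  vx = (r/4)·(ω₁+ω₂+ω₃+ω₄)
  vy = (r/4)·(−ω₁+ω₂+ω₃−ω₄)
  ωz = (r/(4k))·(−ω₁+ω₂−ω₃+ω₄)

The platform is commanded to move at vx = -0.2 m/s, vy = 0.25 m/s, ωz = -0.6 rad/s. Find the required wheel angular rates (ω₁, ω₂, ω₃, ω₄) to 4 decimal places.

k = lx + ly = 0.2 + 0.12 = 0.3200;  k·ωz = 0.3200·-0.6 = -0.1920
ω₁ (FL) = (vx − vy − k·ωz)/r = -0.2580/0.1 = -2.5800
ω₂ (FR) = (vx + vy + k·ωz)/r = -0.1420/0.1 = -1.4200
ω₃ (RL) = (vx + vy − k·ωz)/r = 0.2420/0.1 = 2.4200
ω₄ (RR) = (vx − vy + k·ωz)/r = -0.6420/0.1 = -6.4200

(-2.5800, -1.4200, 2.4200, -6.4200)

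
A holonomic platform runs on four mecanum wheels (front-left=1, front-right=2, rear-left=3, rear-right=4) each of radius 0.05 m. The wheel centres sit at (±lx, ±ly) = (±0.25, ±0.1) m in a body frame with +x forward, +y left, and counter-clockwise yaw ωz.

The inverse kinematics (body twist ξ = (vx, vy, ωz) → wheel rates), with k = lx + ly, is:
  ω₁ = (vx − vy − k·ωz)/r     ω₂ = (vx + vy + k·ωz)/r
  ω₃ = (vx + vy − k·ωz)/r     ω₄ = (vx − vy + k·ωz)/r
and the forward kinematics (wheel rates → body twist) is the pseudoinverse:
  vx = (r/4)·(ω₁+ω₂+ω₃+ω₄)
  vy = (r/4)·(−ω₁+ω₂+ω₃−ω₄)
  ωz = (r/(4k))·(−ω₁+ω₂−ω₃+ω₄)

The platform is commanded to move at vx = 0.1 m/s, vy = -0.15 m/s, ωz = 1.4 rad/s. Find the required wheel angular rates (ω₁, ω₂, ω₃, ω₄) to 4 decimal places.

k = lx + ly = 0.25 + 0.1 = 0.3500;  k·ωz = 0.3500·1.4 = 0.4900
ω₁ (FL) = (vx − vy − k·ωz)/r = -0.2400/0.05 = -4.8000
ω₂ (FR) = (vx + vy + k·ωz)/r = 0.4400/0.05 = 8.8000
ω₃ (RL) = (vx + vy − k·ωz)/r = -0.5400/0.05 = -10.8000
ω₄ (RR) = (vx − vy + k·ωz)/r = 0.7400/0.05 = 14.8000

(-4.8000, 8.8000, -10.8000, 14.8000)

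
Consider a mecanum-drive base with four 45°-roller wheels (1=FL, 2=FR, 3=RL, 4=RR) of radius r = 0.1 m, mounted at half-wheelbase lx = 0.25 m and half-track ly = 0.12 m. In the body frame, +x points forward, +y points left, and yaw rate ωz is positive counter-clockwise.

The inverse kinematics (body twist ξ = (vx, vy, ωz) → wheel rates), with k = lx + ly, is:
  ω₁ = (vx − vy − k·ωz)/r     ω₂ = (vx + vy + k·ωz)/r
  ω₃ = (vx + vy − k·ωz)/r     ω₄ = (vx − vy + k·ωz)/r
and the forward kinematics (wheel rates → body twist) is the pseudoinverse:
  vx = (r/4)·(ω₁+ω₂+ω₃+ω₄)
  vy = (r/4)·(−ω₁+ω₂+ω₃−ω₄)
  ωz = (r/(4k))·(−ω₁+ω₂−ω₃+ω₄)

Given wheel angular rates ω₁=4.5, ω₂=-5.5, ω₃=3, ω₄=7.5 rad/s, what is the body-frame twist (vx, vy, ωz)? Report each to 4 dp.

k = lx + ly = 0.25 + 0.12 = 0.3700
ω₁+ω₂+ω₃+ω₄ = 9.5000  →  vx = (0.1/4)·9.5000 = 0.2375
−ω₁+ω₂+ω₃−ω₄ = -14.5000  →  vy = (0.1/4)·-14.5000 = -0.3625
−ω₁+ω₂−ω₃+ω₄ = -5.5000  →  ωz = (0.1/1.4800)·-5.5000 = -0.3716

(0.2375, -0.3625, -0.3716)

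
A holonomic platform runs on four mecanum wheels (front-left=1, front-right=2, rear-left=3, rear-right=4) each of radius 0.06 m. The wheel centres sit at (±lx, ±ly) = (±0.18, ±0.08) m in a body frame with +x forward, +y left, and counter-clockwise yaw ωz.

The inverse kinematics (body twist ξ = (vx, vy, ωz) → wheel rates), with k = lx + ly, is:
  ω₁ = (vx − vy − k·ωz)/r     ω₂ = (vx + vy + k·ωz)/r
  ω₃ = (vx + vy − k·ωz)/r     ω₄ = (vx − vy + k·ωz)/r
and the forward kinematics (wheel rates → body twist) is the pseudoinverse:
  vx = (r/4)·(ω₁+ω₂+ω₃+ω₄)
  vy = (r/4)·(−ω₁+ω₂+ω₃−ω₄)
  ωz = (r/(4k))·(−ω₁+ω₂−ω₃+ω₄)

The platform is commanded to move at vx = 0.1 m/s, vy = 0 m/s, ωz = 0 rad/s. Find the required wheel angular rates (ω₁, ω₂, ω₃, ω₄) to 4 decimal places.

k = lx + ly = 0.18 + 0.08 = 0.2600;  k·ωz = 0.2600·0 = 0.0000
ω₁ (FL) = (vx − vy − k·ωz)/r = 0.1000/0.06 = 1.6667
ω₂ (FR) = (vx + vy + k·ωz)/r = 0.1000/0.06 = 1.6667
ω₃ (RL) = (vx + vy − k·ωz)/r = 0.1000/0.06 = 1.6667
ω₄ (RR) = (vx − vy + k·ωz)/r = 0.1000/0.06 = 1.6667

(1.6667, 1.6667, 1.6667, 1.6667)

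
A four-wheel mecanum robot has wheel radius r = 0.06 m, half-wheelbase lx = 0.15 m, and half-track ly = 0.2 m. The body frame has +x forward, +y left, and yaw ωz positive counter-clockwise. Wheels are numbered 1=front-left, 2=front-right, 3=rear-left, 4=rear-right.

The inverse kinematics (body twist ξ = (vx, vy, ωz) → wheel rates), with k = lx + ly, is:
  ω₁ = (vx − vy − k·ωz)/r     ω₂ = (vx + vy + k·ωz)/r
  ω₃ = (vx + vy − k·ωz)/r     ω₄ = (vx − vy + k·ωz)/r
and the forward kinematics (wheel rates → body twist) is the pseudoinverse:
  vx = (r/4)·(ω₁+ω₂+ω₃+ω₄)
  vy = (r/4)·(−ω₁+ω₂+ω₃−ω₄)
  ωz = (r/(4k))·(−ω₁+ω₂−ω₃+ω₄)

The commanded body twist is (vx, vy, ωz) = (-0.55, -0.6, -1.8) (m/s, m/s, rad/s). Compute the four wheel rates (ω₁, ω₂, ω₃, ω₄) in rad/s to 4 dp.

(11.3333, -29.6667, -8.6667, -9.6667)

k = lx + ly = 0.15 + 0.2 = 0.3500;  k·ωz = 0.3500·-1.8 = -0.6300
ω₁ (FL) = (vx − vy − k·ωz)/r = 0.6800/0.06 = 11.3333
ω₂ (FR) = (vx + vy + k·ωz)/r = -1.7800/0.06 = -29.6667
ω₃ (RL) = (vx + vy − k·ωz)/r = -0.5200/0.06 = -8.6667
ω₄ (RR) = (vx − vy + k·ωz)/r = -0.5800/0.06 = -9.6667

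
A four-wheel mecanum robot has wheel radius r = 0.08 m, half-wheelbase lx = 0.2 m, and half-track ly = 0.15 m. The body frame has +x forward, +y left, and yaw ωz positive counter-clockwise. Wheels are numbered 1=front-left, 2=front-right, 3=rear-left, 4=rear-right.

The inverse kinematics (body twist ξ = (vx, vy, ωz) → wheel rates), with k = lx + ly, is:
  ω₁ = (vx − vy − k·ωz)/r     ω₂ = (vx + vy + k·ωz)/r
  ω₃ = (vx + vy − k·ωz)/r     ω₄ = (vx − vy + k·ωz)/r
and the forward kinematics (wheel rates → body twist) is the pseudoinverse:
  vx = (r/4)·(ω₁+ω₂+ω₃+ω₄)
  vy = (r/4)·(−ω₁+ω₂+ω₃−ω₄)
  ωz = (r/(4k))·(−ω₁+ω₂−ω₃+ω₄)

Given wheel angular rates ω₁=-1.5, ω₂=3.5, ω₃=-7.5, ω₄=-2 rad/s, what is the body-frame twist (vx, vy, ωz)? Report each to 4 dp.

(-0.1500, -0.0100, 0.6000)

k = lx + ly = 0.2 + 0.15 = 0.3500
ω₁+ω₂+ω₃+ω₄ = -7.5000  →  vx = (0.08/4)·-7.5000 = -0.1500
−ω₁+ω₂+ω₃−ω₄ = -0.5000  →  vy = (0.08/4)·-0.5000 = -0.0100
−ω₁+ω₂−ω₃+ω₄ = 10.5000  →  ωz = (0.08/1.4000)·10.5000 = 0.6000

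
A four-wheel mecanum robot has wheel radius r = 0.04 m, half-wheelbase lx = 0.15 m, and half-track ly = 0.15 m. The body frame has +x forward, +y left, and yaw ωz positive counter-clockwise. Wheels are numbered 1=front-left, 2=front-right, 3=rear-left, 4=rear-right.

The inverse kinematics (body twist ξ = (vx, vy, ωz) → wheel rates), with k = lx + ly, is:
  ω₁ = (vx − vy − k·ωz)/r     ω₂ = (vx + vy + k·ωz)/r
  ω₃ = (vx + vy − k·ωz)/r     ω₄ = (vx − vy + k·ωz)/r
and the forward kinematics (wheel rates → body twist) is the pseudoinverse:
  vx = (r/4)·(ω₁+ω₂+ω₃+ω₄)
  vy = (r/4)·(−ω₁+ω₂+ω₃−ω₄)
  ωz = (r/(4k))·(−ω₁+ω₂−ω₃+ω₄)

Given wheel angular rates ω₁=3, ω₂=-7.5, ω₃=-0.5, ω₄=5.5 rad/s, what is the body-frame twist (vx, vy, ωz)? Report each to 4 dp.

(0.0050, -0.1650, -0.1500)

k = lx + ly = 0.15 + 0.15 = 0.3000
ω₁+ω₂+ω₃+ω₄ = 0.5000  →  vx = (0.04/4)·0.5000 = 0.0050
−ω₁+ω₂+ω₃−ω₄ = -16.5000  →  vy = (0.04/4)·-16.5000 = -0.1650
−ω₁+ω₂−ω₃+ω₄ = -4.5000  →  ωz = (0.04/1.2000)·-4.5000 = -0.1500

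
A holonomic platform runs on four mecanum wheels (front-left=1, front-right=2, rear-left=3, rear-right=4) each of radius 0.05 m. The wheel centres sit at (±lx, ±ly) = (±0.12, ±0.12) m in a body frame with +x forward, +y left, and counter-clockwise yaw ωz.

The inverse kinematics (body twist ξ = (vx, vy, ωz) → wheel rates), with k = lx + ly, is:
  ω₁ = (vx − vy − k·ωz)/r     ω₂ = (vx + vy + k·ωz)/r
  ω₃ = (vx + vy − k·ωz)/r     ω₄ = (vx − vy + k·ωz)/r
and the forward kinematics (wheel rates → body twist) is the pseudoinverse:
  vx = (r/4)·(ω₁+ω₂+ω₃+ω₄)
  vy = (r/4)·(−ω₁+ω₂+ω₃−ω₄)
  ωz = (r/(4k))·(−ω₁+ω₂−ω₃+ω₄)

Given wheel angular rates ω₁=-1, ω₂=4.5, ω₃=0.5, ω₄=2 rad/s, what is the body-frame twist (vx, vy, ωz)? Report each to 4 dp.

k = lx + ly = 0.12 + 0.12 = 0.2400
ω₁+ω₂+ω₃+ω₄ = 6.0000  →  vx = (0.05/4)·6.0000 = 0.0750
−ω₁+ω₂+ω₃−ω₄ = 4.0000  →  vy = (0.05/4)·4.0000 = 0.0500
−ω₁+ω₂−ω₃+ω₄ = 7.0000  →  ωz = (0.05/0.9600)·7.0000 = 0.3646

(0.0750, 0.0500, 0.3646)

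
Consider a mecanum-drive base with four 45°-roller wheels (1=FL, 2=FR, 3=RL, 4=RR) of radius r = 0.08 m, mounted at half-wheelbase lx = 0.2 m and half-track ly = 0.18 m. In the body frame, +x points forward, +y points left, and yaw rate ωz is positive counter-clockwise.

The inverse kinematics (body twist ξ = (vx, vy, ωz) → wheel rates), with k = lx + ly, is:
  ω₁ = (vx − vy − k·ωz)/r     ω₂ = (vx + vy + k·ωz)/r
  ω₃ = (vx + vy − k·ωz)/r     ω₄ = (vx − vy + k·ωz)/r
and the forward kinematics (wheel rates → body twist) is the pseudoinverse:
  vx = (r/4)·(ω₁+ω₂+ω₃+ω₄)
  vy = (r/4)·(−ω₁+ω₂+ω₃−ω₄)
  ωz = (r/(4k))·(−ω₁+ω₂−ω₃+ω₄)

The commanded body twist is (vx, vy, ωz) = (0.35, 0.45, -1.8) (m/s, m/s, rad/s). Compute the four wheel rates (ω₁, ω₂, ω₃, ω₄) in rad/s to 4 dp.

(7.3000, 1.4500, 18.5500, -9.8000)

k = lx + ly = 0.2 + 0.18 = 0.3800;  k·ωz = 0.3800·-1.8 = -0.6840
ω₁ (FL) = (vx − vy − k·ωz)/r = 0.5840/0.08 = 7.3000
ω₂ (FR) = (vx + vy + k·ωz)/r = 0.1160/0.08 = 1.4500
ω₃ (RL) = (vx + vy − k·ωz)/r = 1.4840/0.08 = 18.5500
ω₄ (RR) = (vx − vy + k·ωz)/r = -0.7840/0.08 = -9.8000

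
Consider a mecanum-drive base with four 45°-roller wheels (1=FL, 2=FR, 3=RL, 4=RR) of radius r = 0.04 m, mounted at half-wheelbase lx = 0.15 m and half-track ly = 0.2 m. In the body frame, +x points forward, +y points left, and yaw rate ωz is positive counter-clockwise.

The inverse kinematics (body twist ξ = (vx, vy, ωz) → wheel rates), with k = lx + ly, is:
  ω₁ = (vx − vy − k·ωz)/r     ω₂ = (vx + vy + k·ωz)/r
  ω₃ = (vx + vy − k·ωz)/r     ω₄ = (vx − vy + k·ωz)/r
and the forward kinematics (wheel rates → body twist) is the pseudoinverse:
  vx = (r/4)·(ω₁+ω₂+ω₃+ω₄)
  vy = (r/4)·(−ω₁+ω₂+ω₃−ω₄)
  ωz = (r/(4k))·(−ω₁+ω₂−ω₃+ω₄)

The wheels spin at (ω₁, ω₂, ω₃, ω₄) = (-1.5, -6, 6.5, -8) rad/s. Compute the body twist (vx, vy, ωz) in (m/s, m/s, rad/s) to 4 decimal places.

(-0.0900, 0.1000, -0.5429)

k = lx + ly = 0.15 + 0.2 = 0.3500
ω₁+ω₂+ω₃+ω₄ = -9.0000  →  vx = (0.04/4)·-9.0000 = -0.0900
−ω₁+ω₂+ω₃−ω₄ = 10.0000  →  vy = (0.04/4)·10.0000 = 0.1000
−ω₁+ω₂−ω₃+ω₄ = -19.0000  →  ωz = (0.04/1.4000)·-19.0000 = -0.5429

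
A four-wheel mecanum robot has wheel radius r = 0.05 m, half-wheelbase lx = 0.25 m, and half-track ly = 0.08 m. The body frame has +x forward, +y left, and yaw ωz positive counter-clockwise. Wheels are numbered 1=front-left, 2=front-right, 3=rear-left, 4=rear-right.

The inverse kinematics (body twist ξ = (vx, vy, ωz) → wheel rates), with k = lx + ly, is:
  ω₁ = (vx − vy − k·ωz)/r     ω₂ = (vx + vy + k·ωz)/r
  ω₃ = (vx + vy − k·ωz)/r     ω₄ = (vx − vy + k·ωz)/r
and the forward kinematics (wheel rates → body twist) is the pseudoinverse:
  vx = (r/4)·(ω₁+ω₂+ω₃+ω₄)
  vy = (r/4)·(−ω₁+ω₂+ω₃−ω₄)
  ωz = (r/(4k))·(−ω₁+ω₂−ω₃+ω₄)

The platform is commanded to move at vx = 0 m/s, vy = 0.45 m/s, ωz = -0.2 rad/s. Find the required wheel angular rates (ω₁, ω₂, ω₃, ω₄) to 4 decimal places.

k = lx + ly = 0.25 + 0.08 = 0.3300;  k·ωz = 0.3300·-0.2 = -0.0660
ω₁ (FL) = (vx − vy − k·ωz)/r = -0.3840/0.05 = -7.6800
ω₂ (FR) = (vx + vy + k·ωz)/r = 0.3840/0.05 = 7.6800
ω₃ (RL) = (vx + vy − k·ωz)/r = 0.5160/0.05 = 10.3200
ω₄ (RR) = (vx − vy + k·ωz)/r = -0.5160/0.05 = -10.3200

(-7.6800, 7.6800, 10.3200, -10.3200)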